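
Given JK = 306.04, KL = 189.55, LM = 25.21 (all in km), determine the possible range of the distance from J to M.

The maximum is all hops collinear in one direction: 306.04 + 189.55 + 25.21 = 520.80.
The longest hop is 306.04; the others sum to 214.76. Folding the others back against it leaves at least 306.04 − 214.76 = 91.28.

91.28 ≤ JM ≤ 520.80 km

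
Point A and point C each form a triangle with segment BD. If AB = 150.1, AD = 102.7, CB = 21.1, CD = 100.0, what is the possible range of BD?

From triangle ABD: |150.1 − 102.7| < BD < 150.1 + 102.7, i.e. 47.4 < BD < 252.8.
From triangle CBD: 78.9 < BD < 121.1.
Both must hold, so BD lies in the intersection.

78.9 < BD < 121.1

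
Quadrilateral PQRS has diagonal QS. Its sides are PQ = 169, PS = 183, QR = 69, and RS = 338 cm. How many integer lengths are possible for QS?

82

From triangle PQS: 14 < QS < 352.
From triangle RQS: 269 < QS < 407.
Intersection: 269 < QS < 352, so integers 270 through 351: 82 values.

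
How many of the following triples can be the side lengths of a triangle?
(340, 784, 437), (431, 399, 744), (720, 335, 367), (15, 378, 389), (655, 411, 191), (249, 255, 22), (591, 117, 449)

(340,437,784): 340+437 ≤ 784 → not valid
(399,431,744): 399+431 > 744 → valid
(335,367,720): 335+367 ≤ 720 → not valid
(15,378,389): 15+378 > 389 → valid
(191,411,655): 191+411 ≤ 655 → not valid
(22,249,255): 22+249 > 255 → valid
(117,449,591): 117+449 ≤ 591 → not valid
3 of the 7 triples form a triangle.

3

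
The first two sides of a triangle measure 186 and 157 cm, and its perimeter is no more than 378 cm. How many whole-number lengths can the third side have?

6

Triangle inequality: 29 < x < 343. Perimeter ≤ 378 gives x ≤ 378 − 186 − 157 = 35.
So 29 < x ≤ 35; integers 30 through 35: 6 values.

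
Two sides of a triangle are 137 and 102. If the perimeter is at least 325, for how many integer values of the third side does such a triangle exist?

Triangle inequality: 35 < x < 239. Perimeter ≥ 325 gives x ≥ 325 − 137 − 102 = 86.
So 86 ≤ x < 239; integers 86 through 238: 153 values.

153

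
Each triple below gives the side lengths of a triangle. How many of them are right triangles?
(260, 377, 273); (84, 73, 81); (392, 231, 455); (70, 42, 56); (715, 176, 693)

(260,377,273): 260²+273² = 142129 = 377² → right
(84,73,81): 73²+81² = 11890 > 7056 = 84² → acute
(392,231,455): 231²+392² = 207025 = 455² → right
(70,42,56): 42²+56² = 4900 = 70² → right
(715,176,693): 176²+693² = 511225 = 715² → right
4 of the 5 are right.

4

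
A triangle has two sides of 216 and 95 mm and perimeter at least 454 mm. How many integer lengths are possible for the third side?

Triangle inequality: 121 < x < 311. Perimeter ≥ 454 gives x ≥ 454 − 216 − 95 = 143.
So 143 ≤ x < 311; integers 143 through 310: 168 values.

168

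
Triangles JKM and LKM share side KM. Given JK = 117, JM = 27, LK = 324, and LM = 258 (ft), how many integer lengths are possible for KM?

From triangle JKM: 90 < KM < 144.
From triangle LKM: 66 < KM < 582.
Intersection: 90 < KM < 144, so integers 91 through 143: 53 values.

53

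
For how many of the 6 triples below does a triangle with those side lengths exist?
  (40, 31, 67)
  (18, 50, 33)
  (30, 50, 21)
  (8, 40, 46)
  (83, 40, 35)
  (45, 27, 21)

(31,40,67): 31+40 > 67 → valid
(18,33,50): 18+33 > 50 → valid
(21,30,50): 21+30 > 50 → valid
(8,40,46): 8+40 > 46 → valid
(35,40,83): 35+40 ≤ 83 → not valid
(21,27,45): 21+27 > 45 → valid
5 of the 6 triples form a triangle.

5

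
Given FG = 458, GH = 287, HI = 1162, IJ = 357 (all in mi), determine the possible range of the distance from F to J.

The maximum is all hops collinear in one direction: 458 + 287 + 1162 + 357 = 2264.
The longest hop is 1162; the others sum to 1102. Folding the others back against it leaves at least 1162 − 1102 = 60.

60 ≤ FJ ≤ 2264 mi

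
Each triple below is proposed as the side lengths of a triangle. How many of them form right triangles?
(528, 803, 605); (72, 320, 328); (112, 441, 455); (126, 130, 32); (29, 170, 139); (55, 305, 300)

(528,803,605): 528²+605² = 644809 = 803² → right
(72,320,328): 72²+320² = 107584 = 328² → right
(112,441,455): 112²+441² = 207025 = 455² → right
(126,130,32): 32²+126² = 16900 = 130² → right
(29,170,139): 29+139 ≤ 170, not a triangle
(55,305,300): 55²+300² = 93025 = 305² → right
5 of the 6 are right.

5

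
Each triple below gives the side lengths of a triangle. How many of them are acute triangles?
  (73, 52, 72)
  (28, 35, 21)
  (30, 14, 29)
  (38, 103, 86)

(73,52,72): 52²+72² = 7888 > 5329 = 73² → acute
(28,35,21): 21²+28² = 1225 = 35² → right
(30,14,29): 14²+29² = 1037 > 900 = 30² → acute
(38,103,86): 38²+86² = 8840 < 10609 = 103² → obtuse
2 of the 4 are acute.

2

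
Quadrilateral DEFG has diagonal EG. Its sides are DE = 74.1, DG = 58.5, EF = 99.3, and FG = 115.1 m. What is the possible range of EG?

15.8 < EG < 132.6

From triangle DEG: |74.1 − 58.5| < EG < 74.1 + 58.5, i.e. 15.6 < EG < 132.6.
From triangle FEG: 15.8 < EG < 214.4.
Both must hold, so EG lies in the intersection.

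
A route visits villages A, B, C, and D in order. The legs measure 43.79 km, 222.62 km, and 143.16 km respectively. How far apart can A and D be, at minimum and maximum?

The maximum is all hops collinear in one direction: 43.79 + 222.62 + 143.16 = 409.57.
The longest hop is 222.62; the others sum to 186.95. Folding the others back against it leaves at least 222.62 − 186.95 = 35.67.

35.67 ≤ AD ≤ 409.57 km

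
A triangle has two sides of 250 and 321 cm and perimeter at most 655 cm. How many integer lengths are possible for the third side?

13

Triangle inequality: 71 < x < 571. Perimeter ≤ 655 gives x ≤ 655 − 250 − 321 = 84.
So 71 < x ≤ 84; integers 72 through 84: 13 values.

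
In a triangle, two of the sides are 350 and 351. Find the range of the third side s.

By the triangle inequality, s must be less than 350 + 351 = 701 and greater than |350 − 351| = 1.

1 < s < 701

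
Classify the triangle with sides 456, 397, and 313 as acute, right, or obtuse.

acute

Compare the square of the longest side to the sum of squares of the other two: 313² + 397² = 255578 > 207936 = 456².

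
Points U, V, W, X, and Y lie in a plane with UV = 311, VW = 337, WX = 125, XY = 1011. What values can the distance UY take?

The maximum is all hops collinear in one direction: 311 + 337 + 125 + 1011 = 1784.
The longest hop is 1011; the others sum to 773. Folding the others back against it leaves at least 1011 − 773 = 238.

238 ≤ UY ≤ 1784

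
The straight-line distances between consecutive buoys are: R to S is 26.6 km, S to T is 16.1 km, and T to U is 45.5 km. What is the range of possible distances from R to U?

The maximum is all hops collinear in one direction: 26.6 + 16.1 + 45.5 = 88.2.
The longest hop is 45.5; the others sum to 42.7. Folding the others back against it leaves at least 45.5 − 42.7 = 2.8.

2.8 ≤ RU ≤ 88.2 km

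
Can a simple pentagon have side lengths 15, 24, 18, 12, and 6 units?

A pentagon exists iff every side is shorter than the sum of the others — equivalently, the longest side is less than the sum of the rest.
Longest side 24 < 51 (sum of the remaining 4), so yes.

Yes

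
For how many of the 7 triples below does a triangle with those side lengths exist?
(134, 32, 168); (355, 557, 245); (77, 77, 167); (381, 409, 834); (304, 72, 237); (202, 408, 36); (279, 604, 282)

(32,134,168): 32+134 ≤ 168 → not valid
(245,355,557): 245+355 > 557 → valid
(77,77,167): 77+77 ≤ 167 → not valid
(381,409,834): 381+409 ≤ 834 → not valid
(72,237,304): 72+237 > 304 → valid
(36,202,408): 36+202 ≤ 408 → not valid
(279,282,604): 279+282 ≤ 604 → not valid
2 of the 7 triples form a triangle.

2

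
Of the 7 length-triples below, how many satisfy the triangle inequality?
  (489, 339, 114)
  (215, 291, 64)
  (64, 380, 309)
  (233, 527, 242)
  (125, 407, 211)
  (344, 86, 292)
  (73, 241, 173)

(114,339,489): 114+339 ≤ 489 → not valid
(64,215,291): 64+215 ≤ 291 → not valid
(64,309,380): 64+309 ≤ 380 → not valid
(233,242,527): 233+242 ≤ 527 → not valid
(125,211,407): 125+211 ≤ 407 → not valid
(86,292,344): 86+292 > 344 → valid
(73,173,241): 73+173 > 241 → valid
2 of the 7 triples form a triangle.

2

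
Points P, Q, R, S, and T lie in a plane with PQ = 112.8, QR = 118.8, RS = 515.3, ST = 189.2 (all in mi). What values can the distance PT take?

The maximum is all hops collinear in one direction: 112.8 + 118.8 + 515.3 + 189.2 = 936.1.
The longest hop is 515.3; the others sum to 420.8. Folding the others back against it leaves at least 515.3 − 420.8 = 94.5.

94.5 ≤ PT ≤ 936.1 mi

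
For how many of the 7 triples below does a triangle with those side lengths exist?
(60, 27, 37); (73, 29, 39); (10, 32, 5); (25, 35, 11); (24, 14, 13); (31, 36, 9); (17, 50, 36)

5

(27,37,60): 27+37 > 60 → valid
(29,39,73): 29+39 ≤ 73 → not valid
(5,10,32): 5+10 ≤ 32 → not valid
(11,25,35): 11+25 > 35 → valid
(13,14,24): 13+14 > 24 → valid
(9,31,36): 9+31 > 36 → valid
(17,36,50): 17+36 > 50 → valid
5 of the 7 triples form a triangle.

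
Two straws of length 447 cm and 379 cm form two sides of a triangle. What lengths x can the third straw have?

68 < x < 826

By the triangle inequality, x must be less than 447 + 379 = 826 and greater than |447 − 379| = 68.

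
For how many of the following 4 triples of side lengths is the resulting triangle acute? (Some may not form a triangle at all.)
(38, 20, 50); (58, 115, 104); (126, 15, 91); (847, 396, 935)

1

(38,20,50): 20²+38² = 1844 < 2500 = 50² → obtuse
(58,115,104): 58²+104² = 14180 > 13225 = 115² → acute
(126,15,91): 15+91 ≤ 126, not a triangle
(847,396,935): 396²+847² = 874225 = 935² → right
1 of the 4 is acute.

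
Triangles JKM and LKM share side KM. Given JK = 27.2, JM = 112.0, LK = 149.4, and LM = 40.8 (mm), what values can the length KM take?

From triangle JKM: |27.2 − 112.0| < KM < 27.2 + 112.0, i.e. 84.8 < KM < 139.2.
From triangle LKM: 108.6 < KM < 190.2.
Both must hold, so KM lies in the intersection.

108.6 < KM < 139.2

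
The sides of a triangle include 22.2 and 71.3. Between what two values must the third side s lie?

By the triangle inequality, s must be less than 22.2 + 71.3 = 93.5 and greater than |22.2 − 71.3| = 49.1.

49.1 < s < 93.5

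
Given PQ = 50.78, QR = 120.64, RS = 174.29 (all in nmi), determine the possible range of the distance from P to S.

The maximum is all hops collinear in one direction: 50.78 + 120.64 + 174.29 = 345.71.
The longest hop is 174.29; the others sum to 171.42. Folding the others back against it leaves at least 174.29 − 171.42 = 2.87.

2.87 ≤ PS ≤ 345.71 nmi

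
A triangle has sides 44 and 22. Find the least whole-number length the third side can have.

The third side must be strictly greater than |44 − 22| = 22.
The smallest integer above 22 is 23.

23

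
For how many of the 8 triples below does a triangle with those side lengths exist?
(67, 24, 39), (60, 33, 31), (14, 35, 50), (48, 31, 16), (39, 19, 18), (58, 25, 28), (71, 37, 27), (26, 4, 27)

2

(24,39,67): 24+39 ≤ 67 → not valid
(31,33,60): 31+33 > 60 → valid
(14,35,50): 14+35 ≤ 50 → not valid
(16,31,48): 16+31 ≤ 48 → not valid
(18,19,39): 18+19 ≤ 39 → not valid
(25,28,58): 25+28 ≤ 58 → not valid
(27,37,71): 27+37 ≤ 71 → not valid
(4,26,27): 4+26 > 27 → valid
2 of the 8 triples form a triangle.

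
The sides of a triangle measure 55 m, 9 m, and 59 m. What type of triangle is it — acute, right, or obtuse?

obtuse

Compare the square of the longest side to the sum of squares of the other two: 9² + 55² = 3106 < 3481 = 59².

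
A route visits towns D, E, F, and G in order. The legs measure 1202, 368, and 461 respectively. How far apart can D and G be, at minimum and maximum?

The maximum is all hops collinear in one direction: 1202 + 368 + 461 = 2031.
The longest hop is 1202; the others sum to 829. Folding the others back against it leaves at least 1202 − 829 = 373.

373 ≤ DG ≤ 2031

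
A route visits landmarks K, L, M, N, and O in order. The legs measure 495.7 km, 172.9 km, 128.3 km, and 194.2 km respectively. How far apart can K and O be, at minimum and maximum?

The maximum is all hops collinear in one direction: 495.7 + 172.9 + 128.3 + 194.2 = 991.1.
The longest hop is 495.7; the others sum to 495.4. Folding the others back against it leaves at least 495.7 − 495.4 = 0.3.

0.3 ≤ KO ≤ 991.1 km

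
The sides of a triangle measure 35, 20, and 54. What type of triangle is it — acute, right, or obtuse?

Compare the square of the longest side to the sum of squares of the other two: 20² + 35² = 1625 < 2916 = 54².

obtuse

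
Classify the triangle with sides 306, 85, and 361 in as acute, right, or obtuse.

Compare the square of the longest side to the sum of squares of the other two: 85² + 306² = 100861 < 130321 = 361².

obtuse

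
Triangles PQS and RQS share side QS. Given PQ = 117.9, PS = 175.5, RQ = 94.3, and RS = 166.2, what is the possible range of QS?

From triangle PQS: |117.9 − 175.5| < QS < 117.9 + 175.5, i.e. 57.6 < QS < 293.4.
From triangle RQS: 71.9 < QS < 260.5.
Both must hold, so QS lies in the intersection.

71.9 < QS < 260.5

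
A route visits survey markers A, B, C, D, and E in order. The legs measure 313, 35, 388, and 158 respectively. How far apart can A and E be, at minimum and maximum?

0 ≤ AE ≤ 894

The maximum is all hops collinear in one direction: 313 + 35 + 388 + 158 = 894.
The longest hop is 388; the others sum to 506. Since 388 ≤ 506, the path can fold back on itself completely, so the minimum distance is 0.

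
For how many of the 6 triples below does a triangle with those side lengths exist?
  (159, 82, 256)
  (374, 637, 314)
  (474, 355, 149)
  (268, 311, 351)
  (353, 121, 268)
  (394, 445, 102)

(82,159,256): 82+159 ≤ 256 → not valid
(314,374,637): 314+374 > 637 → valid
(149,355,474): 149+355 > 474 → valid
(268,311,351): 268+311 > 351 → valid
(121,268,353): 121+268 > 353 → valid
(102,394,445): 102+394 > 445 → valid
5 of the 6 triples form a triangle.

5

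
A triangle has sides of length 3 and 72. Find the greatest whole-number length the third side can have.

74

The third side must be strictly less than 3 + 72 = 75.
The largest integer below 75 is 74.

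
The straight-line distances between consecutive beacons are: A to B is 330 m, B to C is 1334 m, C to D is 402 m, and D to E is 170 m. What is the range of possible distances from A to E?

432 ≤ AE ≤ 2236 m

The maximum is all hops collinear in one direction: 330 + 1334 + 402 + 170 = 2236.
The longest hop is 1334; the others sum to 902. Folding the others back against it leaves at least 1334 − 902 = 432.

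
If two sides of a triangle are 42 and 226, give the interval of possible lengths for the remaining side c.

By the triangle inequality, c must be less than 42 + 226 = 268 and greater than |42 − 226| = 184.

184 < c < 268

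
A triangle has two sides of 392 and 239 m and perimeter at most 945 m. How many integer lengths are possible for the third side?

Triangle inequality: 153 < x < 631. Perimeter ≤ 945 gives x ≤ 945 − 392 − 239 = 314.
So 153 < x ≤ 314; integers 154 through 314: 161 values.

161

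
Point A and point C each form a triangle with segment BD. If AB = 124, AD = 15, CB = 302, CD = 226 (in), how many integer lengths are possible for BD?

From triangle ABD: 109 < BD < 139.
From triangle CBD: 76 < BD < 528.
Intersection: 109 < BD < 139, so integers 110 through 138: 29 values.

29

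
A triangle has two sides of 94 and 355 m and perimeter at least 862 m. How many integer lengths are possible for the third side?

Triangle inequality: 261 < x < 449. Perimeter ≥ 862 gives x ≥ 862 − 94 − 355 = 413.
So 413 ≤ x < 449; integers 413 through 448: 36 values.

36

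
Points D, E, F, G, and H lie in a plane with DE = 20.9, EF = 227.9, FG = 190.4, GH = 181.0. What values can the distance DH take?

The maximum is all hops collinear in one direction: 20.9 + 227.9 + 190.4 + 181.0 = 620.2.
The longest hop is 227.9; the others sum to 392.3. Since 227.9 ≤ 392.3, the path can fold back on itself completely, so the minimum distance is 0.

0 ≤ DH ≤ 620.2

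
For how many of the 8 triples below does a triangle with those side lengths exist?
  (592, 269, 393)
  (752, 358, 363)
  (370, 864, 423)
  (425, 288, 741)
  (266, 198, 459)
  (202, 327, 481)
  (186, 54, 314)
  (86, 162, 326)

(269,393,592): 269+393 > 592 → valid
(358,363,752): 358+363 ≤ 752 → not valid
(370,423,864): 370+423 ≤ 864 → not valid
(288,425,741): 288+425 ≤ 741 → not valid
(198,266,459): 198+266 > 459 → valid
(202,327,481): 202+327 > 481 → valid
(54,186,314): 54+186 ≤ 314 → not valid
(86,162,326): 86+162 ≤ 326 → not valid
3 of the 8 triples form a triangle.

3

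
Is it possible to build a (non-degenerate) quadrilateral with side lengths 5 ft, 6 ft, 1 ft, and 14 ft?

For a quadrilateral, each side must be shorter than the sum of the others.
Here the longest side is 14, but the remaining 3 sides sum to only 12.

No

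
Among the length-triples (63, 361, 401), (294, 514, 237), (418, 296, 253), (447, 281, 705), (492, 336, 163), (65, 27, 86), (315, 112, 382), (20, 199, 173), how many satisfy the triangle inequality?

7

(63,361,401): 63+361 > 401 → valid
(237,294,514): 237+294 > 514 → valid
(253,296,418): 253+296 > 418 → valid
(281,447,705): 281+447 > 705 → valid
(163,336,492): 163+336 > 492 → valid
(27,65,86): 27+65 > 86 → valid
(112,315,382): 112+315 > 382 → valid
(20,173,199): 20+173 ≤ 199 → not valid
7 of the 8 triples form a triangle.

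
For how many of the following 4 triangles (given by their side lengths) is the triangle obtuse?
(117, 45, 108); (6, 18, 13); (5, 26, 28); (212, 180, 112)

2

(117,45,108): 45²+108² = 13689 = 117² → right
(6,18,13): 6²+13² = 205 < 324 = 18² → obtuse
(5,26,28): 5²+26² = 701 < 784 = 28² → obtuse
(212,180,112): 112²+180² = 44944 = 212² → right
2 of the 4 are obtuse.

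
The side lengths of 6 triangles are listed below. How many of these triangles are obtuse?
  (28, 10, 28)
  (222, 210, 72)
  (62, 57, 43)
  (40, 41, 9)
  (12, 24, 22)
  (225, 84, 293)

1

(28,10,28): 10²+28² = 884 > 784 = 28² → acute
(222,210,72): 72²+210² = 49284 = 222² → right
(62,57,43): 43²+57² = 5098 > 3844 = 62² → acute
(40,41,9): 9²+40² = 1681 = 41² → right
(12,24,22): 12²+22² = 628 > 576 = 24² → acute
(225,84,293): 84²+225² = 57681 < 85849 = 293² → obtuse
1 of the 6 is obtuse.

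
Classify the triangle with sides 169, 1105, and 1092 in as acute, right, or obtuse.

right

Compare the square of the longest side to the sum of squares of the other two: 169² + 1092² = 1221025 = 1105².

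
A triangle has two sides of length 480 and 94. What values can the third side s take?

386 < s < 574

By the triangle inequality, s must be less than 480 + 94 = 574 and greater than |480 − 94| = 386.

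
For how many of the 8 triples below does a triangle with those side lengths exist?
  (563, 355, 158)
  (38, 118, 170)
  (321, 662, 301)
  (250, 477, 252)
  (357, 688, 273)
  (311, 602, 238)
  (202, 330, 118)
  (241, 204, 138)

2

(158,355,563): 158+355 ≤ 563 → not valid
(38,118,170): 38+118 ≤ 170 → not valid
(301,321,662): 301+321 ≤ 662 → not valid
(250,252,477): 250+252 > 477 → valid
(273,357,688): 273+357 ≤ 688 → not valid
(238,311,602): 238+311 ≤ 602 → not valid
(118,202,330): 118+202 ≤ 330 → not valid
(138,204,241): 138+204 > 241 → valid
2 of the 8 triples form a triangle.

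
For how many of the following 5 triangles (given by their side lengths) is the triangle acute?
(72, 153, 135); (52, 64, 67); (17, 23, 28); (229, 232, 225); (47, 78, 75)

4

(72,153,135): 72²+135² = 23409 = 153² → right
(52,64,67): 52²+64² = 6800 > 4489 = 67² → acute
(17,23,28): 17²+23² = 818 > 784 = 28² → acute
(229,232,225): 225²+229² = 103066 > 53824 = 232² → acute
(47,78,75): 47²+75² = 7834 > 6084 = 78² → acute
4 of the 5 are acute.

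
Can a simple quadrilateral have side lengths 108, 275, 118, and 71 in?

A quadrilateral exists iff every side is shorter than the sum of the others — equivalently, the longest side is less than the sum of the rest.
Longest side 275 < 297 (sum of the remaining 3), so yes.

Yes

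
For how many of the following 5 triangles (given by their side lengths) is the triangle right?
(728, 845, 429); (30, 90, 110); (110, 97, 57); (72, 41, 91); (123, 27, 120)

2

(728,845,429): 429²+728² = 714025 = 845² → right
(30,90,110): 30²+90² = 9000 < 12100 = 110² → obtuse
(110,97,57): 57²+97² = 12658 > 12100 = 110² → acute
(72,41,91): 41²+72² = 6865 < 8281 = 91² → obtuse
(123,27,120): 27²+120² = 15129 = 123² → right
2 of the 5 are right.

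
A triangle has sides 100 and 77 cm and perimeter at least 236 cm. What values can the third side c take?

59 ≤ c < 177

Triangle inequality alone gives 23 < c < 177.
The perimeter condition gives c ≥ 236 − 100 − 77 = 59.
Intersecting the two: 59 ≤ c < 177.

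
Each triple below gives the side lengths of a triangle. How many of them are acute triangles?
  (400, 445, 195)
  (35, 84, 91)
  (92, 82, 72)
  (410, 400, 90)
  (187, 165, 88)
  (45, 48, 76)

(400,445,195): 195²+400² = 198025 = 445² → right
(35,84,91): 35²+84² = 8281 = 91² → right
(92,82,72): 72²+82² = 11908 > 8464 = 92² → acute
(410,400,90): 90²+400² = 168100 = 410² → right
(187,165,88): 88²+165² = 34969 = 187² → right
(45,48,76): 45²+48² = 4329 < 5776 = 76² → obtuse
1 of the 6 is acute.

1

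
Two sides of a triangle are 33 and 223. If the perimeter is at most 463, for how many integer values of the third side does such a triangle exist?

17

Triangle inequality: 190 < x < 256. Perimeter ≤ 463 gives x ≤ 463 − 33 − 223 = 207.
So 190 < x ≤ 207; integers 191 through 207: 17 values.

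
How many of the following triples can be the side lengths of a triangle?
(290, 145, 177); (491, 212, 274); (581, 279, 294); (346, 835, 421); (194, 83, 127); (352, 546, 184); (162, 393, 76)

(145,177,290): 145+177 > 290 → valid
(212,274,491): 212+274 ≤ 491 → not valid
(279,294,581): 279+294 ≤ 581 → not valid
(346,421,835): 346+421 ≤ 835 → not valid
(83,127,194): 83+127 > 194 → valid
(184,352,546): 184+352 ≤ 546 → not valid
(76,162,393): 76+162 ≤ 393 → not valid
2 of the 7 triples form a triangle.

2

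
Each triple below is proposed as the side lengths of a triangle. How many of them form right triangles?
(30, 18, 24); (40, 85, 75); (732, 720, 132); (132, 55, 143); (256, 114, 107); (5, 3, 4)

5

(30,18,24): 18²+24² = 900 = 30² → right
(40,85,75): 40²+75² = 7225 = 85² → right
(732,720,132): 132²+720² = 535824 = 732² → right
(132,55,143): 55²+132² = 20449 = 143² → right
(256,114,107): 107+114 ≤ 256, not a triangle
(5,3,4): 3²+4² = 25 = 5² → right
5 of the 6 are right.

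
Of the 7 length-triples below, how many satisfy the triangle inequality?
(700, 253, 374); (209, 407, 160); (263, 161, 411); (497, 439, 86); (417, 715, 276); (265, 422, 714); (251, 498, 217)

(253,374,700): 253+374 ≤ 700 → not valid
(160,209,407): 160+209 ≤ 407 → not valid
(161,263,411): 161+263 > 411 → valid
(86,439,497): 86+439 > 497 → valid
(276,417,715): 276+417 ≤ 715 → not valid
(265,422,714): 265+422 ≤ 714 → not valid
(217,251,498): 217+251 ≤ 498 → not valid
2 of the 7 triples form a triangle.

2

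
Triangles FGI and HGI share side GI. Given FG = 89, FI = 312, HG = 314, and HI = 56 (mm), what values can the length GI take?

258 < GI < 370

From triangle FGI: |89 − 312| < GI < 89 + 312, i.e. 223 < GI < 401.
From triangle HGI: 258 < GI < 370.
Both must hold, so GI lies in the intersection.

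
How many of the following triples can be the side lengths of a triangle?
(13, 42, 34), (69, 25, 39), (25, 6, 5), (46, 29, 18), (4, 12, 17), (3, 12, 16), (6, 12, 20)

2

(13,34,42): 13+34 > 42 → valid
(25,39,69): 25+39 ≤ 69 → not valid
(5,6,25): 5+6 ≤ 25 → not valid
(18,29,46): 18+29 > 46 → valid
(4,12,17): 4+12 ≤ 17 → not valid
(3,12,16): 3+12 ≤ 16 → not valid
(6,12,20): 6+12 ≤ 20 → not valid
2 of the 7 triples form a triangle.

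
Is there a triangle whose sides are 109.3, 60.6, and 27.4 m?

The longest side is 109.3, but the other two sum to only 88.0.
88.0 < 109.3, so the triangle inequality fails.

No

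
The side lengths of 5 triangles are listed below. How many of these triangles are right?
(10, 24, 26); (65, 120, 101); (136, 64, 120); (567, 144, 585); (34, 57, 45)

3

(10,24,26): 10²+24² = 676 = 26² → right
(65,120,101): 65²+101² = 14426 > 14400 = 120² → acute
(136,64,120): 64²+120² = 18496 = 136² → right
(567,144,585): 144²+567² = 342225 = 585² → right
(34,57,45): 34²+45² = 3181 < 3249 = 57² → obtuse
3 of the 5 are right.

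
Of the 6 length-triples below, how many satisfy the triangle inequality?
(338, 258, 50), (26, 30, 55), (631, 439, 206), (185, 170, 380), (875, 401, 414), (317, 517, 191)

(50,258,338): 50+258 ≤ 338 → not valid
(26,30,55): 26+30 > 55 → valid
(206,439,631): 206+439 > 631 → valid
(170,185,380): 170+185 ≤ 380 → not valid
(401,414,875): 401+414 ≤ 875 → not valid
(191,317,517): 191+317 ≤ 517 → not valid
2 of the 6 triples form a triangle.

2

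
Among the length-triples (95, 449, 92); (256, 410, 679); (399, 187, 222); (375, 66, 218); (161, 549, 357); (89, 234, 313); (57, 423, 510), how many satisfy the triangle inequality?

2

(92,95,449): 92+95 ≤ 449 → not valid
(256,410,679): 256+410 ≤ 679 → not valid
(187,222,399): 187+222 > 399 → valid
(66,218,375): 66+218 ≤ 375 → not valid
(161,357,549): 161+357 ≤ 549 → not valid
(89,234,313): 89+234 > 313 → valid
(57,423,510): 57+423 ≤ 510 → not valid
2 of the 7 triples form a triangle.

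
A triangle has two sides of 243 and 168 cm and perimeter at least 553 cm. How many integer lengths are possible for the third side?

269

Triangle inequality: 75 < x < 411. Perimeter ≥ 553 gives x ≥ 553 − 243 − 168 = 142.
So 142 ≤ x < 411; integers 142 through 410: 269 values.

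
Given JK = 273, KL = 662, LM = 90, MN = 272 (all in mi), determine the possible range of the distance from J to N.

The maximum is all hops collinear in one direction: 273 + 662 + 90 + 272 = 1297.
The longest hop is 662; the others sum to 635. Folding the others back against it leaves at least 662 − 635 = 27.

27 ≤ JN ≤ 1297 mi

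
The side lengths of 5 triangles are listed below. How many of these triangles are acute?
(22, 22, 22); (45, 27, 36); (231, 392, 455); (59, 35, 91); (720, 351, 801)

1

(22,22,22): 22²+22² = 968 > 484 = 22² → acute
(45,27,36): 27²+36² = 2025 = 45² → right
(231,392,455): 231²+392² = 207025 = 455² → right
(59,35,91): 35²+59² = 4706 < 8281 = 91² → obtuse
(720,351,801): 351²+720² = 641601 = 801² → right
1 of the 5 is acute.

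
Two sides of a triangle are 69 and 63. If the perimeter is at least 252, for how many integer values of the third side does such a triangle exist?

12

Triangle inequality: 6 < x < 132. Perimeter ≥ 252 gives x ≥ 252 − 69 − 63 = 120.
So 120 ≤ x < 132; integers 120 through 131: 12 values.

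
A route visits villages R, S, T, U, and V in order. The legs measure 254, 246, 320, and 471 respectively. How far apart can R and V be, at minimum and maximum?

0 ≤ RV ≤ 1291

The maximum is all hops collinear in one direction: 254 + 246 + 320 + 471 = 1291.
The longest hop is 471; the others sum to 820. Since 471 ≤ 820, the path can fold back on itself completely, so the minimum distance is 0.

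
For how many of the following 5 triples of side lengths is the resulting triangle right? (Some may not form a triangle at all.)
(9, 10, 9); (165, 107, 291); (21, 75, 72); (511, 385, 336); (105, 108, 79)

(9,10,9): 9²+9² = 162 > 100 = 10² → acute
(165,107,291): 107+165 ≤ 291, not a triangle
(21,75,72): 21²+72² = 5625 = 75² → right
(511,385,336): 336²+385² = 261121 = 511² → right
(105,108,79): 79²+105² = 17266 > 11664 = 108² → acute
2 of the 5 are right.

2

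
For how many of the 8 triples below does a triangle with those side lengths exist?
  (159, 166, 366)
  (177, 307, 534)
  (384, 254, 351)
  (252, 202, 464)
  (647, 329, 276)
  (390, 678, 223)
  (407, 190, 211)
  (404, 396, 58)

(159,166,366): 159+166 ≤ 366 → not valid
(177,307,534): 177+307 ≤ 534 → not valid
(254,351,384): 254+351 > 384 → valid
(202,252,464): 202+252 ≤ 464 → not valid
(276,329,647): 276+329 ≤ 647 → not valid
(223,390,678): 223+390 ≤ 678 → not valid
(190,211,407): 190+211 ≤ 407 → not valid
(58,396,404): 58+396 > 404 → valid
2 of the 8 triples form a triangle.

2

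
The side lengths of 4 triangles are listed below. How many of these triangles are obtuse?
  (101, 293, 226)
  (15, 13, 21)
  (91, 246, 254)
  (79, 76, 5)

3

(101,293,226): 101²+226² = 61277 < 85849 = 293² → obtuse
(15,13,21): 13²+15² = 394 < 441 = 21² → obtuse
(91,246,254): 91²+246² = 68797 > 64516 = 254² → acute
(79,76,5): 5²+76² = 5801 < 6241 = 79² → obtuse
3 of the 4 are obtuse.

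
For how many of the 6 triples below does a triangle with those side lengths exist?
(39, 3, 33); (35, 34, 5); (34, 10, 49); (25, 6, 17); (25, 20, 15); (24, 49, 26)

(3,33,39): 3+33 ≤ 39 → not valid
(5,34,35): 5+34 > 35 → valid
(10,34,49): 10+34 ≤ 49 → not valid
(6,17,25): 6+17 ≤ 25 → not valid
(15,20,25): 15+20 > 25 → valid
(24,26,49): 24+26 > 49 → valid
3 of the 6 triples form a triangle.

3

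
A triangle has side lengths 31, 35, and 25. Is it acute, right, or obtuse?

acute

Compare the square of the longest side to the sum of squares of the other two: 25² + 31² = 1586 > 1225 = 35².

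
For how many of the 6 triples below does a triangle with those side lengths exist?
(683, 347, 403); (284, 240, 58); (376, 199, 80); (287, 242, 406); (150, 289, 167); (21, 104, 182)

4

(347,403,683): 347+403 > 683 → valid
(58,240,284): 58+240 > 284 → valid
(80,199,376): 80+199 ≤ 376 → not valid
(242,287,406): 242+287 > 406 → valid
(150,167,289): 150+167 > 289 → valid
(21,104,182): 21+104 ≤ 182 → not valid
4 of the 6 triples form a triangle.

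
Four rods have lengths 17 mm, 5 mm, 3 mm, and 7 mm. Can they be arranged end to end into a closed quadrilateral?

No

For a quadrilateral, each side must be shorter than the sum of the others.
Here the longest side is 17, but the remaining 3 sides sum to only 15.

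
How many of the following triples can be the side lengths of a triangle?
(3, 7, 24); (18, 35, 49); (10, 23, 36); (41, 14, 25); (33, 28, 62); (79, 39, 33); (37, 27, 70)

1

(3,7,24): 3+7 ≤ 24 → not valid
(18,35,49): 18+35 > 49 → valid
(10,23,36): 10+23 ≤ 36 → not valid
(14,25,41): 14+25 ≤ 41 → not valid
(28,33,62): 28+33 ≤ 62 → not valid
(33,39,79): 33+39 ≤ 79 → not valid
(27,37,70): 27+37 ≤ 70 → not valid
1 of the 7 triples forms a triangle.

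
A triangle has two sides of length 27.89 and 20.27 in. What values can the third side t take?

By the triangle inequality, t must be less than 27.89 + 20.27 = 48.16 and greater than |27.89 − 20.27| = 7.62.

7.62 < t < 48.16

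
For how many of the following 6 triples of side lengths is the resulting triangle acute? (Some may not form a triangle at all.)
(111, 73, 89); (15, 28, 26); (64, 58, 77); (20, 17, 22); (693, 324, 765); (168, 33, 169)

(111,73,89): 73²+89² = 13250 > 12321 = 111² → acute
(15,28,26): 15²+26² = 901 > 784 = 28² → acute
(64,58,77): 58²+64² = 7460 > 5929 = 77² → acute
(20,17,22): 17²+20² = 689 > 484 = 22² → acute
(693,324,765): 324²+693² = 585225 = 765² → right
(168,33,169): 33²+168² = 29313 > 28561 = 169² → acute
5 of the 6 are acute.

5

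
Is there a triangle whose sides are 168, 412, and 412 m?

Yes

The longest side is 412, and the other two sum to 580.
Since 580 > 412, the triangle inequality holds.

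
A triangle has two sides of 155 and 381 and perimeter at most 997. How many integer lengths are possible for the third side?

235

Triangle inequality: 226 < x < 536. Perimeter ≤ 997 gives x ≤ 997 − 155 − 381 = 461.
So 226 < x ≤ 461; integers 227 through 461: 235 values.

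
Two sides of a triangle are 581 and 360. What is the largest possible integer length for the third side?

940

The third side must be strictly less than 581 + 360 = 941.
The largest integer below 941 is 940.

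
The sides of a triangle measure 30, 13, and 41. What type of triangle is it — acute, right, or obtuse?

Compare the square of the longest side to the sum of squares of the other two: 13² + 30² = 1069 < 1681 = 41².

obtuse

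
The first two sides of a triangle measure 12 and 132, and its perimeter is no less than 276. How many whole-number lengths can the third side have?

12

Triangle inequality: 120 < x < 144. Perimeter ≥ 276 gives x ≥ 276 − 12 − 132 = 132.
So 132 ≤ x < 144; integers 132 through 143: 12 values.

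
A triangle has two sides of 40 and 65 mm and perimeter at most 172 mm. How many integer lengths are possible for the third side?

Triangle inequality: 25 < x < 105. Perimeter ≤ 172 gives x ≤ 172 − 40 − 65 = 67.
So 25 < x ≤ 67; integers 26 through 67: 42 values.

42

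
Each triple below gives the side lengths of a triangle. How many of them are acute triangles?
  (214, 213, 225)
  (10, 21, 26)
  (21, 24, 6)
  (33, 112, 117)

(214,213,225): 213²+214² = 91165 > 50625 = 225² → acute
(10,21,26): 10²+21² = 541 < 676 = 26² → obtuse
(21,24,6): 6²+21² = 477 < 576 = 24² → obtuse
(33,112,117): 33²+112² = 13633 < 13689 = 117² → obtuse
1 of the 4 is acute.

1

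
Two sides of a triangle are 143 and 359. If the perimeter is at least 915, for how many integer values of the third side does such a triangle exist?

89

Triangle inequality: 216 < x < 502. Perimeter ≥ 915 gives x ≥ 915 − 143 − 359 = 413.
So 413 ≤ x < 502; integers 413 through 501: 89 values.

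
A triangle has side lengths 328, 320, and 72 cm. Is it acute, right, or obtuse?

Compare the square of the longest side to the sum of squares of the other two: 72² + 320² = 107584 = 328².

right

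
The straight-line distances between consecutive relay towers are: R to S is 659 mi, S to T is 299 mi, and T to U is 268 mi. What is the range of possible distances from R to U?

92 ≤ RU ≤ 1226 mi

The maximum is all hops collinear in one direction: 659 + 299 + 268 = 1226.
The longest hop is 659; the others sum to 567. Folding the others back against it leaves at least 659 − 567 = 92.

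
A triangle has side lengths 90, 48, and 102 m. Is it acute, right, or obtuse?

right

Compare the square of the longest side to the sum of squares of the other two: 48² + 90² = 10404 = 102².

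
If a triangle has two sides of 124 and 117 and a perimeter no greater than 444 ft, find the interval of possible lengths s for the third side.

7 < s ≤ 203

Triangle inequality alone gives 7 < s < 241.
The perimeter condition gives s ≤ 444 − 124 − 117 = 203.
Intersecting the two: 7 < s ≤ 203.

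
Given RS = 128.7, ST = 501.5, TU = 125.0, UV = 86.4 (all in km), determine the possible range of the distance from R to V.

161.4 ≤ RV ≤ 841.6 km

The maximum is all hops collinear in one direction: 128.7 + 501.5 + 125.0 + 86.4 = 841.6.
The longest hop is 501.5; the others sum to 340.1. Folding the others back against it leaves at least 501.5 − 340.1 = 161.4.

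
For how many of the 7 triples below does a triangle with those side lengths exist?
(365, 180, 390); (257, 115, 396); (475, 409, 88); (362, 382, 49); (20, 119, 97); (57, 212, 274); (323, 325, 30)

(180,365,390): 180+365 > 390 → valid
(115,257,396): 115+257 ≤ 396 → not valid
(88,409,475): 88+409 > 475 → valid
(49,362,382): 49+362 > 382 → valid
(20,97,119): 20+97 ≤ 119 → not valid
(57,212,274): 57+212 ≤ 274 → not valid
(30,323,325): 30+323 > 325 → valid
4 of the 7 triples form a triangle.

4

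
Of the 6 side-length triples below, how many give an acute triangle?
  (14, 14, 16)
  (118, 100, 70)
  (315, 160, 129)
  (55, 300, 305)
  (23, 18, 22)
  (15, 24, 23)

4

(14,14,16): 14²+14² = 392 > 256 = 16² → acute
(118,100,70): 70²+100² = 14900 > 13924 = 118² → acute
(315,160,129): 129+160 ≤ 315, not a triangle
(55,300,305): 55²+300² = 93025 = 305² → right
(23,18,22): 18²+22² = 808 > 529 = 23² → acute
(15,24,23): 15²+23² = 754 > 576 = 24² → acute
4 of the 6 are acute.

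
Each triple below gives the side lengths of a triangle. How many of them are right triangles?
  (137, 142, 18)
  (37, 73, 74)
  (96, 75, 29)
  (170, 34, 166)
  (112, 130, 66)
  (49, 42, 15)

(137,142,18): 18²+137² = 19093 < 20164 = 142² → obtuse
(37,73,74): 37²+73² = 6698 > 5476 = 74² → acute
(96,75,29): 29²+75² = 6466 < 9216 = 96² → obtuse
(170,34,166): 34²+166² = 28712 < 28900 = 170² → obtuse
(112,130,66): 66²+112² = 16900 = 130² → right
(49,42,15): 15²+42² = 1989 < 2401 = 49² → obtuse
1 of the 6 is right.

1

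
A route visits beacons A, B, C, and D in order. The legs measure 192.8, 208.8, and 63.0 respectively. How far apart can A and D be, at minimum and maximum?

0 ≤ AD ≤ 464.6

The maximum is all hops collinear in one direction: 192.8 + 208.8 + 63.0 = 464.6.
The longest hop is 208.8; the others sum to 255.8. Since 208.8 ≤ 255.8, the path can fold back on itself completely, so the minimum distance is 0.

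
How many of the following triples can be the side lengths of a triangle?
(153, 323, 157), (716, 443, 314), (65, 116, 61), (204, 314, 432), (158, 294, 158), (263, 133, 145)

5

(153,157,323): 153+157 ≤ 323 → not valid
(314,443,716): 314+443 > 716 → valid
(61,65,116): 61+65 > 116 → valid
(204,314,432): 204+314 > 432 → valid
(158,158,294): 158+158 > 294 → valid
(133,145,263): 133+145 > 263 → valid
5 of the 6 triples form a triangle.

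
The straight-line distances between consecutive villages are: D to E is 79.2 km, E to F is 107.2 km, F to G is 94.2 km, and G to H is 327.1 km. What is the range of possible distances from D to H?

The maximum is all hops collinear in one direction: 79.2 + 107.2 + 94.2 + 327.1 = 607.7.
The longest hop is 327.1; the others sum to 280.6. Folding the others back against it leaves at least 327.1 − 280.6 = 46.5.

46.5 ≤ DH ≤ 607.7 km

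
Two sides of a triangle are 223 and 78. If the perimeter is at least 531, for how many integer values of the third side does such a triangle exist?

Triangle inequality: 145 < x < 301. Perimeter ≥ 531 gives x ≥ 531 − 223 − 78 = 230.
So 230 ≤ x < 301; integers 230 through 300: 71 values.

71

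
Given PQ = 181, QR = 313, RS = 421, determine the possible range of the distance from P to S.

The maximum is all hops collinear in one direction: 181 + 313 + 421 = 915.
The longest hop is 421; the others sum to 494. Since 421 ≤ 494, the path can fold back on itself completely, so the minimum distance is 0.

0 ≤ PS ≤ 915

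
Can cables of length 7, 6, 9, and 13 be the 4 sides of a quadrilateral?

A quadrilateral exists iff every side is shorter than the sum of the others — equivalently, the longest side is less than the sum of the rest.
Longest side 13 < 22 (sum of the remaining 3), so yes.

Yes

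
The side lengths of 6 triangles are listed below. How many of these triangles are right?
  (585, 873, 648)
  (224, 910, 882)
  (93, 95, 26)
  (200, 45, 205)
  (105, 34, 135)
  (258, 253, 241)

3

(585,873,648): 585²+648² = 762129 = 873² → right
(224,910,882): 224²+882² = 828100 = 910² → right
(93,95,26): 26²+93² = 9325 > 9025 = 95² → acute
(200,45,205): 45²+200² = 42025 = 205² → right
(105,34,135): 34²+105² = 12181 < 18225 = 135² → obtuse
(258,253,241): 241²+253² = 122090 > 66564 = 258² → acute
3 of the 6 are right.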